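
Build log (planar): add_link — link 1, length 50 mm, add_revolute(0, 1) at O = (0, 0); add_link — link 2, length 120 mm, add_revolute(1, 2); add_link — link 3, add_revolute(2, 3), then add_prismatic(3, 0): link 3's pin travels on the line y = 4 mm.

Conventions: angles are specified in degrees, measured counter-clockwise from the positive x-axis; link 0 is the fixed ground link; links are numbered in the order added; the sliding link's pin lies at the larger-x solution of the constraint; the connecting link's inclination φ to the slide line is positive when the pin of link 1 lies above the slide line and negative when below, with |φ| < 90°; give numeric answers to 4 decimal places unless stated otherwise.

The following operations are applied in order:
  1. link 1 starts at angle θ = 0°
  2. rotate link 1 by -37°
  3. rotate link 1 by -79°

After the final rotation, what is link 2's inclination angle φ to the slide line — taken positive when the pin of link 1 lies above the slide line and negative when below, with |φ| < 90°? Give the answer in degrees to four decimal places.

geometry: r = 50 mm, L = 120 mm, e = 4 mm; θ starts at 0°
rotate link 1 by -37°: θ ← 0° -37° = -37°
rotate link 1 by -79°: θ ← -37° -79° = -116°
h = r sin θ − e = -44.939702 − 4 = -48.939702
sin φ = h / L = -48.939702 / 120 = -0.40783085
φ = arcsin(-0.40783085) = -24.068645°

-24.0686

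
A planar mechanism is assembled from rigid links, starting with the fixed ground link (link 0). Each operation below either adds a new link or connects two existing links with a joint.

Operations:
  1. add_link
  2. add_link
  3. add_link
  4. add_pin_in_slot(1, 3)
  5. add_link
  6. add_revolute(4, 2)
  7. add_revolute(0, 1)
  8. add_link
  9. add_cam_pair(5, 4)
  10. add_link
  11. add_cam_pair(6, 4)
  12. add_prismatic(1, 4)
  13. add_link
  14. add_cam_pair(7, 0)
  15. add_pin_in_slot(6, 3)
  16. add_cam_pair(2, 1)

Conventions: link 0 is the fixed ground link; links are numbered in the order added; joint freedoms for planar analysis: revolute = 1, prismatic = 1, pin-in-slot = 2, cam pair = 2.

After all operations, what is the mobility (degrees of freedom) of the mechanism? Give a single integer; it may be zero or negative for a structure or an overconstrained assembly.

L=1 J1=0 J2=0
add link → L=2 J1=0 J2=0
add link → L=3 J1=0 J2=0
add link → L=4 J1=0 J2=0
PS@1,3 dof=2 J2 → L=4 J1=0 J2=1
add link → L=5 J1=0 J2=1
R@4,2 dof=1 J1 → L=5 J1=1 J2=1
R@0,1 dof=1 J1 → L=5 J1=2 J2=1
add link → L=6 J1=2 J2=1
C@5,4 dof=2 J2 → L=6 J1=2 J2=2
add link → L=7 J1=2 J2=2
C@6,4 dof=2 J2 → L=7 J1=2 J2=3
P@1,4 dof=1 J1 → L=7 J1=3 J2=3
add link → L=8 J1=3 J2=3
C@7,0 dof=2 J2 → L=8 J1=3 J2=4
PS@6,3 dof=2 J2 → L=8 J1=3 J2=5
C@2,1 dof=2 J2 → L=8 J1=3 J2=6
M=3(L−1)−2J1−J2=3·7−2·3−6=9

M = 9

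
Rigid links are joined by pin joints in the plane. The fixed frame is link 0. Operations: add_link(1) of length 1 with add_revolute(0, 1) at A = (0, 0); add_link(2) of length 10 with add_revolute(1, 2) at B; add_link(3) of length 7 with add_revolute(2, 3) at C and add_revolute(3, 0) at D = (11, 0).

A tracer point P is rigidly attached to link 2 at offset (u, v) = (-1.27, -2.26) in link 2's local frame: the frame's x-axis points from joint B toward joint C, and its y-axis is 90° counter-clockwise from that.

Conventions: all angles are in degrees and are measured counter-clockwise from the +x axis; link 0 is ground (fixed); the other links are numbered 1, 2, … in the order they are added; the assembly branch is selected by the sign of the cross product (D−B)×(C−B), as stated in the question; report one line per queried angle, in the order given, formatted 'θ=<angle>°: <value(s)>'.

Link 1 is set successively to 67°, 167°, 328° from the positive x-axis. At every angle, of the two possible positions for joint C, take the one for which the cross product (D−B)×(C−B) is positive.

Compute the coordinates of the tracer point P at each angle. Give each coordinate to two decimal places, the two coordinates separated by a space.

A=(0,0), D=(11.00,0)
θ=67°: B = A + 1.00·(cos67°, sin67°) = (0.3907, 0.9205)
θ=67°: |BD| = 10.6491
θ=67°: circle(B,10.00) ∩ circle(D,7.00): a=7.7191, h=6.3573
θ=67°:   candidates: C₊=(8.6305,6.5868) cross=67.700; C₋=(7.5314,-6.0802) cross=-67.700
θ=67°:   branch + wants cross > 0 → take C=(8.6305,6.5868) (cross=67.700)
θ=67°: ex = (C−B)/|BC| = (0.8240,0.5666); ey = (-0.5666,0.8240)
θ=67°: P = B + -1.27·ex + -2.26·ey = (0.6249,-1.6613)
θ=167°: B = A + 1.00·(cos167°, sin167°) = (-0.9744, 0.2250)
θ=167°: |BD| = 11.9765
θ=167°: circle(B,10.00) ∩ circle(D,7.00): a=8.1174, h=5.8402
θ=167°:   candidates: C₊=(7.2513,5.9116) cross=69.945; C₋=(7.0319,-5.7667) cross=-69.945
θ=167°:   branch + wants cross > 0 → take C=(7.2513,5.9116) (cross=69.945)
θ=167°: ex = (C−B)/|BC| = (0.8226,0.5687); ey = (-0.5687,0.8226)
θ=167°: P = B + -1.27·ex + -2.26·ey = (-0.7338,-2.3563)
θ=328°: B = A + 1.00·(cos328°, sin328°) = (0.8480, -0.5299)
θ=328°: |BD| = 10.1658
θ=328°: circle(B,10.00) ∩ circle(D,7.00): a=7.5913, h=6.5094
θ=328°:   candidates: C₊=(8.0897,6.3663) cross=66.173; C₋=(8.7684,-6.6347) cross=-66.173
θ=328°:   branch + wants cross > 0 → take C=(8.0897,6.3663) (cross=66.173)
θ=328°: ex = (C−B)/|BC| = (0.7242,0.6896); ey = (-0.6896,0.7242)
θ=328°: P = B + -1.27·ex + -2.26·ey = (1.4869,-3.0424)

θ=67°: 0.62 -1.66
θ=167°: -0.73 -2.36
θ=328°: 1.49 -3.04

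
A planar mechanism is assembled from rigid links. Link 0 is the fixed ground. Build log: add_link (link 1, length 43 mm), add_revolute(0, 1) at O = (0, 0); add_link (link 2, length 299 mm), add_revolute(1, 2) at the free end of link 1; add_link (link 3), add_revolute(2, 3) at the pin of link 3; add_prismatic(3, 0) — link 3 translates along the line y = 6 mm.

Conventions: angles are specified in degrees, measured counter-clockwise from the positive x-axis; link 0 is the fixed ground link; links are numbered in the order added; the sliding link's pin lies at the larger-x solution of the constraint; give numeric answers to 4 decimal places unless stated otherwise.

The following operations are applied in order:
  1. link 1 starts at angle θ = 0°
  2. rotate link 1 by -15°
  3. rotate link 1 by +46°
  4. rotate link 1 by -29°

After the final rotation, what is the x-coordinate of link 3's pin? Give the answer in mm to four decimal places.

geometry: r = 43 mm, L = 299 mm, e = 6 mm; θ starts at 0°
rotate link 1 by -15°: θ ← 0° -15° = -15°
rotate link 1 by +46°: θ ← -15° +46° = 31°
rotate link 1 by -29°: θ ← 31° -29° = 2°
crank pin P = (r cos θ, r sin θ) = (42.973806, 1.500678)
h = r sin θ − e = 1.500678 − 6 = -4.499322
x = r cos θ + √(L² − h²) = 42.973806 + 298.966145 = 341.939951

341.9400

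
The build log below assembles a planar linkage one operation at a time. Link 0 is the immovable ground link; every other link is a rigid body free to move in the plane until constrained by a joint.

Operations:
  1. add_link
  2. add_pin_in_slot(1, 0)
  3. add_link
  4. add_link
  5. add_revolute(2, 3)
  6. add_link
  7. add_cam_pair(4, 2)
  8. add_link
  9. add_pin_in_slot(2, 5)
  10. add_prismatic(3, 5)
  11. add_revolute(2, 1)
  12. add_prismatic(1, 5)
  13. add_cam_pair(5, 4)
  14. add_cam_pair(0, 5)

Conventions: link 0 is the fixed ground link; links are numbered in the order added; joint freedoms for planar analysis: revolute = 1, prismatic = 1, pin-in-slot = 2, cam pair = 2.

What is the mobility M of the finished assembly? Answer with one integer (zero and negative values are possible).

ground; <1,0,0>
#1 <2,0,0>
PS:1↔0 J2 <2,0,1>
#2 <3,0,1>
#3 <4,0,1>
R:2↔3 J1 <4,1,1>
#4 <5,1,1>
C:4↔2 J2 <5,1,2>
#5 <6,1,2>
PS:2↔5 J2 <6,1,3>
P:3↔5 J1 <6,2,3>
R:2↔1 J1 <6,3,3>
P:1↔5 J1 <6,4,3>
C:5↔4 J2 <6,4,4>
C:0↔5 J2 <6,4,5>
3×5 − 2×4 − 1×5 = 2

M = 2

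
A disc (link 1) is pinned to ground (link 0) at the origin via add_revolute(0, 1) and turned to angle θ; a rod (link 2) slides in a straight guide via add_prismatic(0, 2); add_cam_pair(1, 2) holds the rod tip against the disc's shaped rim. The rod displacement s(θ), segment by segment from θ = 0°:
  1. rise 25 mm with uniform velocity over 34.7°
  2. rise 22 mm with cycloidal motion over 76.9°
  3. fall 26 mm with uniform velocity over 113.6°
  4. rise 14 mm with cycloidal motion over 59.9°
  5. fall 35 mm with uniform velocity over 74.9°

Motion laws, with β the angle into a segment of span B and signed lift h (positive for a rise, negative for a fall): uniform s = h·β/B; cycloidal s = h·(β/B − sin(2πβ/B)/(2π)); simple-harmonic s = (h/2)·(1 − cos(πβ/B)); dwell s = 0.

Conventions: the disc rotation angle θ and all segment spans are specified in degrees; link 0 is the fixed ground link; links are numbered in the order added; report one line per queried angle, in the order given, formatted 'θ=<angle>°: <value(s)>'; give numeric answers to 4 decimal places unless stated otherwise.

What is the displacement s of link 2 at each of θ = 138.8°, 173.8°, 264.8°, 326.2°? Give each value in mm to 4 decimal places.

segment 1 (0° to 34.7°, uniform, h = 25) is passed completely: s = 0.0000 + (25) = 25.0000
segment 2 (34.7° to 111.6°, cycloidal, h = 22) is passed completely: s = 25.0000 + (22) = 47.0000
θ = 138.8° falls in segment 3 (111.6° to 225.2°, uniform, h = -26): β = 138.8 − 111.6 = 27.2°, B = 113.6°; Δs = -26·27.2/113.6 = -6.2254; s = 47.0000 − 6.2254 = 40.7746
θ = 173.8° falls in segment 3 (111.6° to 225.2°, uniform, h = -26): β = 173.8 − 111.6 = 62.2°, B = 113.6°; Δs = -26·62.2/113.6 = -14.2359; s = 47.0000 − 14.2359 = 32.7641
segment 3 (111.6° to 225.2°, uniform, h = -26) is passed completely: s = 47.0000 + (-26) = 21.0000
θ = 264.8° falls in segment 4 (225.2° to 285.1°, cycloidal, h = 14): β = 264.8 − 225.2 = 39.6°, B = 59.9°; Δs = 14·(0.6611 − sin(2π·0.6611)/(2π)) = 11.1450; s = 21.0000 + 11.1450 = 32.1450
segment 4 (225.2° to 285.1°, cycloidal, h = 14) is passed completely: s = 21.0000 + (14) = 35.0000
θ = 326.2° falls in segment 5 (285.1° to 360°, uniform, h = -35): β = 326.2 − 285.1 = 41.1°, B = 74.9°; Δs = -35·41.1/74.9 = -19.2056; s = 35.0000 − 19.2056 = 15.7944

θ=138.8°: 40.7746
θ=173.8°: 32.7641
θ=264.8°: 32.1450
θ=326.2°: 15.7944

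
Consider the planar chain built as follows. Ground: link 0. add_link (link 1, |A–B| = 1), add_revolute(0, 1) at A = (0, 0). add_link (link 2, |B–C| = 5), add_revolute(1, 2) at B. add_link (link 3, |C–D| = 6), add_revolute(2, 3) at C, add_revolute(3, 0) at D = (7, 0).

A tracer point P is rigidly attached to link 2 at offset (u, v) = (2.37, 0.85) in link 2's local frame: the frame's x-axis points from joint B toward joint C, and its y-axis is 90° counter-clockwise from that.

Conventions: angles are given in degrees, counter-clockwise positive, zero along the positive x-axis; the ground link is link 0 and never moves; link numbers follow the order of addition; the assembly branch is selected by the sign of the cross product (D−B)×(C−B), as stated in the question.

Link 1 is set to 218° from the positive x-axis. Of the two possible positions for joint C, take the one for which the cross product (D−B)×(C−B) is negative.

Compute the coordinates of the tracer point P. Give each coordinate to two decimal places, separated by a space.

A=(0,0), D=(7.00,0)
B = A + 1.00·(cos218°, sin218°) = (-0.7880, -0.6157)
|BD| = 7.8123
circle(B,5.00) ∩ circle(D,6.00): a=3.2021, h=3.8401
  candidates: C₊=(2.1015,3.4648) cross=30.000; C₋=(2.7068,-4.1915) cross=-30.000
  branch - wants cross < 0 → take C=(2.7068,-4.1915) (cross=-30.000)
ex = (C−B)/|BC| = (0.6990,-0.7152); ey = (0.7152,0.6990)
P = B + 2.37·ex + 0.85·ey = (1.4764,-1.7165)

1.48 -1.72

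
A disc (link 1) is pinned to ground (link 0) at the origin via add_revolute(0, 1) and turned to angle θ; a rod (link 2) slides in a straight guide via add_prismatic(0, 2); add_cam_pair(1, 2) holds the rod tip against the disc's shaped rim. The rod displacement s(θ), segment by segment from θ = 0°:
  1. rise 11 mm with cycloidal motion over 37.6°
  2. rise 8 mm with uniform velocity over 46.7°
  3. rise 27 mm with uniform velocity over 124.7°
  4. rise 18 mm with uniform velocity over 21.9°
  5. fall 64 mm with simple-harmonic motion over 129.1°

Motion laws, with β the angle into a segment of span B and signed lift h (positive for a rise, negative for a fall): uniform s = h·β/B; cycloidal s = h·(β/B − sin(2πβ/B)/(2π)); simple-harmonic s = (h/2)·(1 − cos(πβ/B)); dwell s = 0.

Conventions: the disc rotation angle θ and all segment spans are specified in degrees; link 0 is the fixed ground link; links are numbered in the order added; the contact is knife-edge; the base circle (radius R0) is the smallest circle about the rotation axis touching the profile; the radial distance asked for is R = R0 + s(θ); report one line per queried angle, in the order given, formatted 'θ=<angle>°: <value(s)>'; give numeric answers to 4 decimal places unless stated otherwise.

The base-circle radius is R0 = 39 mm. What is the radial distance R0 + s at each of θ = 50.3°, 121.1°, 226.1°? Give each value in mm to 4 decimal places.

segment 1 (0° to 37.6°, cycloidal, h = 11) is passed completely: s = 0.0000 + (11) = 11.0000
θ = 50.3° falls in segment 2 (37.6° to 84.3°, uniform, h = 8): β = 50.3 − 37.6 = 12.7°, B = 46.7°; Δs = 8·12.7/46.7 = 2.1756; s = 11.0000 + 2.1756 = 13.1756
segment 2 (37.6° to 84.3°, uniform, h = 8) is passed completely: s = 11.0000 + (8) = 19.0000
θ = 121.1° falls in segment 3 (84.3° to 209°, uniform, h = 27): β = 121.1 − 84.3 = 36.8°, B = 124.7°; Δs = 27·36.8/124.7 = 7.9679; s = 19.0000 + 7.9679 = 26.9679
segment 3 (84.3° to 209°, uniform, h = 27) is passed completely: s = 19.0000 + (27) = 46.0000
θ = 226.1° falls in segment 4 (209° to 230.9°, uniform, h = 18): β = 226.1 − 209 = 17.1°, B = 21.9°; Δs = 18·17.1/21.9 = 14.0548; s = 46.0000 + 14.0548 = 60.0548
θ=50.3°: R = R0 + s = 39 + 13.1756 = 52.1756
θ=121.1°: R = R0 + s = 39 + 26.9679 = 65.9679
θ=226.1°: R = R0 + s = 39 + 60.0548 = 99.0548

θ=50.3°: 52.1756
θ=121.1°: 65.9679
θ=226.1°: 99.0548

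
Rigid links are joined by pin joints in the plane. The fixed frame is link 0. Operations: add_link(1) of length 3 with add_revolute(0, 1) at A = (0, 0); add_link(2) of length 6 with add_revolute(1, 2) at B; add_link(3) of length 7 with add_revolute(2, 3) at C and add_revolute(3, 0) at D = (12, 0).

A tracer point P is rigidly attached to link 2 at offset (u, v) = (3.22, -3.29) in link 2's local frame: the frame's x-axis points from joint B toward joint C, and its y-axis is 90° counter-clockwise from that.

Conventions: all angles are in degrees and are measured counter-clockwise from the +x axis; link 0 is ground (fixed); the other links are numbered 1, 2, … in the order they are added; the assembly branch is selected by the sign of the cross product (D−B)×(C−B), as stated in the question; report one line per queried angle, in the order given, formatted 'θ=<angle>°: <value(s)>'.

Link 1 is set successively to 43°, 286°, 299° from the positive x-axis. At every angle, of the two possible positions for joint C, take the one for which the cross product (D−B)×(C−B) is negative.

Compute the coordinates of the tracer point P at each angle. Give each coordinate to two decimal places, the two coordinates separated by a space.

A=(0,0), D=(12.00,0)
θ=43°: B = A + 3.00·(cos43°, sin43°) = (2.1941, 2.0460)
θ=43°: |BD| = 10.0171
θ=43°: circle(B,6.00) ∩ circle(D,7.00): a=4.3597, h=4.1223
θ=43°:   candidates: C₊=(7.3038,5.1909) cross=41.293; C₋=(5.6198,-2.8799) cross=-41.293
θ=43°:   branch - wants cross < 0 → take C=(5.6198,-2.8799) (cross=-41.293)
θ=43°: ex = (C−B)/|BC| = (0.5710,-0.8210); ey = (0.8210,0.5710)
θ=43°: P = B + 3.22·ex + -3.29·ey = (1.3316,-2.4760)
θ=286°: B = A + 3.00·(cos286°, sin286°) = (0.8269, -2.8838)
θ=286°: |BD| = 11.5392
θ=286°: circle(B,6.00) ∩ circle(D,7.00): a=5.2063, h=2.9823
θ=286°:   candidates: C₊=(5.1227,1.3050) cross=34.414; C₋=(6.6133,-4.4703) cross=-34.414
θ=286°:   branch - wants cross < 0 → take C=(6.6133,-4.4703) (cross=-34.414)
θ=286°: ex = (C−B)/|BC| = (0.9644,-0.2644); ey = (0.2644,0.9644)
θ=286°: P = B + 3.22·ex + -3.29·ey = (3.0623,-6.9081)
θ=299°: B = A + 3.00·(cos299°, sin299°) = (1.4544, -2.6239)
θ=299°: |BD| = 10.8671
θ=299°: circle(B,6.00) ∩ circle(D,7.00): a=4.8354, h=3.5523
θ=299°:   candidates: C₊=(5.2891,1.9908) cross=38.603; C₋=(7.0045,-4.9035) cross=-38.603
θ=299°:   branch - wants cross < 0 → take C=(7.0045,-4.9035) (cross=-38.603)
θ=299°: ex = (C−B)/|BC| = (0.9250,-0.3799); ey = (0.3799,0.9250)
θ=299°: P = B + 3.22·ex + -3.29·ey = (3.1829,-6.8906)

θ=43°: 1.33 -2.48
θ=286°: 3.06 -6.91
θ=299°: 3.18 -6.89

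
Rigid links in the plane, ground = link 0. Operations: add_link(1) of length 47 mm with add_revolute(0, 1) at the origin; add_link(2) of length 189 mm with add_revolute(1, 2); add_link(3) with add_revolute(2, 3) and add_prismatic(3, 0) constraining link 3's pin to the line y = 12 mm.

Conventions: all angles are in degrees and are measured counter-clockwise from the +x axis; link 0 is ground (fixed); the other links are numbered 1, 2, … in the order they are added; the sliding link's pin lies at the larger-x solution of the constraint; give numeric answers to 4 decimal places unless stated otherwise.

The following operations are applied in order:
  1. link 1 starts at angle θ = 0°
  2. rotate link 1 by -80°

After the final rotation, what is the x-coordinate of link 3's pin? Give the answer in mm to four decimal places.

geometry: r = 47 mm, L = 189 mm, e = 12 mm; θ starts at 0°
rotate link 1 by -80°: θ ← 0° -80° = -80°
crank pin P = (r cos θ, r sin θ) = (8.161464, -46.285964)
h = r sin θ − e = -46.285964 − 12 = -58.285964
x = r cos θ + √(L² − h²) = 8.161464 + 179.788060 = 187.949524

187.9495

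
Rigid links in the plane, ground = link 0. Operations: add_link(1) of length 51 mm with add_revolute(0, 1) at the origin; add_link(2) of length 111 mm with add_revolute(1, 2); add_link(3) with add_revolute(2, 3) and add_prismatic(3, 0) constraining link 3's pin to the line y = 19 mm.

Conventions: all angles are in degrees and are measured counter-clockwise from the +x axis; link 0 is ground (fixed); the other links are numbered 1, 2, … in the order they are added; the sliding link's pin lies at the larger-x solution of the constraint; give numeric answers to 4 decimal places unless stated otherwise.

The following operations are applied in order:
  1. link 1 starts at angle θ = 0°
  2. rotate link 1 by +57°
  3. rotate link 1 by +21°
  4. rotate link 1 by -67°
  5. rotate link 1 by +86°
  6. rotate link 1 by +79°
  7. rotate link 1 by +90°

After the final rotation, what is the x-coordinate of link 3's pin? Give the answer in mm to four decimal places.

geometry: r = 51 mm, L = 111 mm, e = 19 mm; θ starts at 0°
rotate link 1 by +57°: θ ← 0° +57° = 57°
rotate link 1 by +21°: θ ← 57° +21° = 78°
rotate link 1 by -67°: θ ← 78° -67° = 11°
rotate link 1 by +86°: θ ← 11° +86° = 97°
rotate link 1 by +79°: θ ← 97° +79° = 176°
rotate link 1 by +90°: θ ← 176° +90° = 266°
crank pin P = (r cos θ, r sin θ) = (-3.557580, -50.875767)
h = r sin θ − e = -50.875767 − 19 = -69.875767
x = r cos θ + √(L² − h²) = -3.557580 + 86.246027 = 82.688447

82.6884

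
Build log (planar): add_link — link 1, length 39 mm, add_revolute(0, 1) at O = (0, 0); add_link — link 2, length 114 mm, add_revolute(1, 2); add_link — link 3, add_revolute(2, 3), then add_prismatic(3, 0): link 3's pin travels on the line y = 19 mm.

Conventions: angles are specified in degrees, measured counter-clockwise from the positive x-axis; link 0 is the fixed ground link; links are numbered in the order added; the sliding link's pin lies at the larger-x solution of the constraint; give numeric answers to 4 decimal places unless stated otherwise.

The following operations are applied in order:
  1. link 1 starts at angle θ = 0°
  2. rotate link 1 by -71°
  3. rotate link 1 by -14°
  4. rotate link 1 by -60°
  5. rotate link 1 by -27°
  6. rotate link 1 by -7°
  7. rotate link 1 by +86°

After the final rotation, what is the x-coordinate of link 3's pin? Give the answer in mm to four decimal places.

geometry: r = 39 mm, L = 114 mm, e = 19 mm; θ starts at 0°
rotate link 1 by -71°: θ ← 0° -71° = -71°
rotate link 1 by -14°: θ ← -71° -14° = -85°
rotate link 1 by -60°: θ ← -85° -60° = -145°
rotate link 1 by -27°: θ ← -145° -27° = -172°
rotate link 1 by -7°: θ ← -172° -7° = -179°
rotate link 1 by +86°: θ ← -179° +86° = -93°
crank pin P = (r cos θ, r sin θ) = (-2.041102, -38.946552)
h = r sin θ − e = -38.946552 − 19 = -57.946552
x = r cos θ + √(L² − h²) = -2.041102 + 98.174320 = 96.133218

96.1332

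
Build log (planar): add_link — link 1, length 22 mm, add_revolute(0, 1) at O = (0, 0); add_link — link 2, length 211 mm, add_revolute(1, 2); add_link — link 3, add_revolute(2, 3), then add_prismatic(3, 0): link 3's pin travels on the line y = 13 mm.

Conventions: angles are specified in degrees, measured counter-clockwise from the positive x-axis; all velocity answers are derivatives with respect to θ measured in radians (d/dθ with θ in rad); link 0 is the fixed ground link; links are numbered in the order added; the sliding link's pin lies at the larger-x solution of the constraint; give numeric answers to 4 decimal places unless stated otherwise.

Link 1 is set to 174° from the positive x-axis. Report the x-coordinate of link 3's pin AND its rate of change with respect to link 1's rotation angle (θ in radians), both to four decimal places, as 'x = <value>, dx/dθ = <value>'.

geometry: r = 22 mm, L = 211 mm, e = 13 mm
crank pin P = (r cos θ, r sin θ) = (-21.879482, 2.299626)
h = r sin θ − e = 2.299626 − 13 = -10.700374
x = r cos θ + √(L² − h²) = -21.879482 + 210.728503 = 188.849021
dx/dθ = −r sin θ − h·r cos θ/√(L² − h²) (θ in radians; h = -10.700374) = -3.410623

x = 188.8490, dx/dθ = -3.4106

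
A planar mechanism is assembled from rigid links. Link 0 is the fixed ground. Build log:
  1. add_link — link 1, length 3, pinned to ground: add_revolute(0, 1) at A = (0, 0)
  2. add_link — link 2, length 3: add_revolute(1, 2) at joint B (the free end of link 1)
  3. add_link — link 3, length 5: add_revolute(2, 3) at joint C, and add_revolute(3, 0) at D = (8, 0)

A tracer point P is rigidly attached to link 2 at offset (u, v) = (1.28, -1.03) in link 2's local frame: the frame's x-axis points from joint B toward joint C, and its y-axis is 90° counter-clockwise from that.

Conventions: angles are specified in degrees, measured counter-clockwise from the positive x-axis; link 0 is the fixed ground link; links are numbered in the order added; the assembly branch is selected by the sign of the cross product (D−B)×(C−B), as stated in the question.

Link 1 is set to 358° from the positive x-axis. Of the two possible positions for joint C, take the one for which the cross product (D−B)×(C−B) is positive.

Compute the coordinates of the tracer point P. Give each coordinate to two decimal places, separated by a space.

A=(0,0), D=(8.00,0)
B = A + 3.00·(cos358°, sin358°) = (2.9982, -0.1047)
|BD| = 5.0029
circle(B,3.00) ∩ circle(D,5.00): a=0.9024, h=2.8611
  candidates: C₊=(3.8405,2.7746) cross=14.314; C₋=(3.9602,-2.9462) cross=-14.314
  branch + wants cross > 0 → take C=(3.8405,2.7746) (cross=14.314)
ex = (C−B)/|BC| = (0.2808,0.9598); ey = (-0.9598,0.2808)
P = B + 1.28·ex + -1.03·ey = (4.3461,0.8346)

4.35 0.83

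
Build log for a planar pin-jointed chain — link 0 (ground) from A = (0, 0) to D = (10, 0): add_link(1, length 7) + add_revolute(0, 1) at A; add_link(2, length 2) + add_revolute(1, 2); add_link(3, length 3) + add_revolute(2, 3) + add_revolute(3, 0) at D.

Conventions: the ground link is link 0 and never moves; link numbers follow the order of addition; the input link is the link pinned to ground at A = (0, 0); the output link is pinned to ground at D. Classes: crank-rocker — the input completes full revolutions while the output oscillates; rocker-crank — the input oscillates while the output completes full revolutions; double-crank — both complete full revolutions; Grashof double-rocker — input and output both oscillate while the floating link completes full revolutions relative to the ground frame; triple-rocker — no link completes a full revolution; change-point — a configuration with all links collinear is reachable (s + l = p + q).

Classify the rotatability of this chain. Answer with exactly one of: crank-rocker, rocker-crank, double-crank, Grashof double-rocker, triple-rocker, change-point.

lengths: ground=10, input=7, coupler=2, output=3
sorted: s=2 (shortest), l=10 (longest), p+q=10
s + l = 12 vs p + q = 10
s + l > p + q → non-Grashof → no link fully rotates → triple-rocker

triple-rocker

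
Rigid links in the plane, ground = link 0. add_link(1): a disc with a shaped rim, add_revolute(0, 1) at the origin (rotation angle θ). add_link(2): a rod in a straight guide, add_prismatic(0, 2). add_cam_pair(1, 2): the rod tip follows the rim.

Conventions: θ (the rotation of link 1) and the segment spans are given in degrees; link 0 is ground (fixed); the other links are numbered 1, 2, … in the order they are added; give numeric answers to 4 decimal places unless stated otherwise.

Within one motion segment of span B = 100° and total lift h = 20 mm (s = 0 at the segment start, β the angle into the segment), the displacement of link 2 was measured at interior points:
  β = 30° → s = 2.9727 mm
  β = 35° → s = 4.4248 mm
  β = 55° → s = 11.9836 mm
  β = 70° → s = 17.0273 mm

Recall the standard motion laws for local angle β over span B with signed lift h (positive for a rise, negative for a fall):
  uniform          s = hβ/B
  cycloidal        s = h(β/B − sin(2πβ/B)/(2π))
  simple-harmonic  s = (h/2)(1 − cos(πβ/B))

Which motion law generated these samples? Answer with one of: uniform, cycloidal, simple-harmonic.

candidates at β/B = r: uniform s = h·r (linear in β); cycloidal s = h·(r − sin(2πr)/(2π)); simple-harmonic s = (h/2)(1 − cos(πr))
β=30°: printed 2.9727 | uniform 6.0000, cycloidal 2.9727, simple-harmonic 4.1221
β=35°: printed 4.4248 | uniform 7.0000, cycloidal 4.4248, simple-harmonic 5.4601
β=55°: printed 11.9836 | uniform 11.0000, cycloidal 11.9836, simple-harmonic 11.5643
β=70°: printed 17.0273 | uniform 14.0000, cycloidal 17.0273, simple-harmonic 15.8779
only one law matches every sample → cycloidal

cycloidal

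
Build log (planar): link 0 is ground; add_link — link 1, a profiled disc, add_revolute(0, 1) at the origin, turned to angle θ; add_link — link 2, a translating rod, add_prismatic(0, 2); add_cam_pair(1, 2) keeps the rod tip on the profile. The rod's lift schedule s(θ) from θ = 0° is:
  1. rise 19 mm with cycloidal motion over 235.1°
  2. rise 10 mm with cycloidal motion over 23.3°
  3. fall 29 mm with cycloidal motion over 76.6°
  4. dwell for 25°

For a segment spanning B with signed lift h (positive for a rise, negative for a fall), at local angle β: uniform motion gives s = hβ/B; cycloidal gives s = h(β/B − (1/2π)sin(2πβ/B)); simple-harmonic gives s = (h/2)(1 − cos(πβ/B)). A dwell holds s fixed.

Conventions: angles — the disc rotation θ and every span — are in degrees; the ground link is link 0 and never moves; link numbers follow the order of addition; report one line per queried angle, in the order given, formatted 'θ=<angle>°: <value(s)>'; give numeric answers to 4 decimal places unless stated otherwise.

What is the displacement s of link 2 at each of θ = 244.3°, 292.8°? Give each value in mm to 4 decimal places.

seg 1 [0°–235.1°] cycloidal, h=19: full span → s += 19 → s = 19.0000
seg 2 [235.1°–258.4°] cycloidal, h=10: θ=244.3° here. β=9.2, B=23.3. 10·(0.3948 − sin(2π·0.3948)/(2π)) = 2.9718 → s = 21.9718
seg 2 [235.1°–258.4°] cycloidal, h=10: full span → s += 10 → s = 29.0000
seg 3 [258.4°–335°] cycloidal, h=-29: θ=292.8° here. β=34.4, B=76.6. -29·(0.4491 − sin(2π·0.4491)/(2π)) = -11.5721 → s = 17.4279

θ=244.3°: 21.9718
θ=292.8°: 17.4279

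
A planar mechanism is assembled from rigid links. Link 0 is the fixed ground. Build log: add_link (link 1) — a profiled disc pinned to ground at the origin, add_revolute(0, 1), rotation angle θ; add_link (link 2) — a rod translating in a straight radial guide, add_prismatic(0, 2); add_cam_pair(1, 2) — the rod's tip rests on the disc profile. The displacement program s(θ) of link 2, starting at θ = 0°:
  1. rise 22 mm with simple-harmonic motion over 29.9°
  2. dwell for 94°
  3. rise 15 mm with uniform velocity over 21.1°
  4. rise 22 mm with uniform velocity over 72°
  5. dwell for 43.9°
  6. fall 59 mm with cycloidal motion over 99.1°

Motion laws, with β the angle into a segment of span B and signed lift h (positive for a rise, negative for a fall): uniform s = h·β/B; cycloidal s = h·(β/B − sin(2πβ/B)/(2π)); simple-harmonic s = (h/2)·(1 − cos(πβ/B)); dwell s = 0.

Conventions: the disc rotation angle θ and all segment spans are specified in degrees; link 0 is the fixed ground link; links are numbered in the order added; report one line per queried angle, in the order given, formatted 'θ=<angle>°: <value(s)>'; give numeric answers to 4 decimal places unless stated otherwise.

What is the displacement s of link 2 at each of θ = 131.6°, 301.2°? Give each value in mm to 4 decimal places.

seg 1 [0°–29.9°] simple-harmonic, h=22: full span → s += 22 → s = 22.0000
seg 2 [29.9°–123.9°] dwell: s stays 22.0000
seg 3 [123.9°–145°] uniform, h=15: θ=131.6° here. β=7.7, B=21.1. 15·7.7/21.1 = 5.4739 → s = 27.4739
seg 3 [123.9°–145°] uniform, h=15: full span → s += 15 → s = 37.0000
seg 4 [145°–217°] uniform, h=22: full span → s += 22 → s = 59.0000
seg 5 [217°–260.9°] dwell: s stays 59.0000
seg 6 [260.9°–360°] cycloidal, h=-59: θ=301.2° here. β=40.3, B=99.1. -59·(0.4067 − sin(2π·0.4067)/(2π)) = -18.7962 → s = 40.2038

θ=131.6°: 27.4739
θ=301.2°: 40.2038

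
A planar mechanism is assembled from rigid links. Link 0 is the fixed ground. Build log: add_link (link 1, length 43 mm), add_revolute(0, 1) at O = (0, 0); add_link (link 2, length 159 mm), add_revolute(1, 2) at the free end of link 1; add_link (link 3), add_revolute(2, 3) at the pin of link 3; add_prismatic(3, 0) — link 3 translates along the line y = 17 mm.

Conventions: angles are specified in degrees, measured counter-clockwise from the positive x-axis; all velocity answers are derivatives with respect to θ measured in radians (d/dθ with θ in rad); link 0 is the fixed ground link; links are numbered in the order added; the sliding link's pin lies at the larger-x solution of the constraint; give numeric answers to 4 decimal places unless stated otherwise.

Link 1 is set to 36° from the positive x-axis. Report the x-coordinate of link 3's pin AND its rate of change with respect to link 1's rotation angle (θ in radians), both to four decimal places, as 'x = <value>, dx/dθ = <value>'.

geometry: r = 43 mm, L = 159 mm, e = 17 mm
crank pin P = (r cos θ, r sin θ) = (34.787731, 25.274766)
h = r sin θ − e = 25.274766 − 17 = 8.274766
x = r cos θ + √(L² − h²) = 34.787731 + 158.784534 = 193.572265
dx/dθ = −r sin θ − h·r cos θ/√(L² − h²) (θ in radians; h = 8.274766) = -27.087665

x = 193.5723, dx/dθ = -27.0877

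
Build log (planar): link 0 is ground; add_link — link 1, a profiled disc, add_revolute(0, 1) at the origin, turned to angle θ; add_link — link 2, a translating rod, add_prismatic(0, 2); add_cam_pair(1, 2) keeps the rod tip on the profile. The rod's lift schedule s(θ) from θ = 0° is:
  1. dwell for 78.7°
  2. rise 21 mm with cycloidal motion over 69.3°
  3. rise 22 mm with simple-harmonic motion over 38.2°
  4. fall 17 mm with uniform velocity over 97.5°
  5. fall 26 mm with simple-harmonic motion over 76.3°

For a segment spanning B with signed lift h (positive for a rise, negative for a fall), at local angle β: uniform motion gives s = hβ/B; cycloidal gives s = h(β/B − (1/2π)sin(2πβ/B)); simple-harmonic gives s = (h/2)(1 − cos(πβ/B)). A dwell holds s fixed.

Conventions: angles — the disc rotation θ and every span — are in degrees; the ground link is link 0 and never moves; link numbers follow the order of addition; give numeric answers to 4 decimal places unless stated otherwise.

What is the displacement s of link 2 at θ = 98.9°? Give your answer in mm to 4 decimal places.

seg 1 [0°–78.7°] dwell: s stays 0.0000
seg 2 [78.7°–148°] cycloidal, h=21: θ=98.9° here. β=20.2, B=69.3. 21·(0.2915 − sin(2π·0.2915)/(2π)) = 2.8919 → s = 2.8919

2.8919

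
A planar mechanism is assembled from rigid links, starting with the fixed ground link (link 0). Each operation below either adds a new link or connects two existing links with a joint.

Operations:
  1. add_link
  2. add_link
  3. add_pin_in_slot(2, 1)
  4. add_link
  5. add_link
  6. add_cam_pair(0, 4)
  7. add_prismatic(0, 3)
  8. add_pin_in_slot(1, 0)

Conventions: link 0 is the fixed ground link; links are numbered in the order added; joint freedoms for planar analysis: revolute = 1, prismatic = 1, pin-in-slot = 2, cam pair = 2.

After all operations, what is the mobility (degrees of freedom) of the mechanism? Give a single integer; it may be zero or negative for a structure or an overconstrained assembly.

L=1 J1=0 J2=0
add link → L=2 J1=0 J2=0
add link → L=3 J1=0 J2=0
PS@2,1 dof=2 J2 → L=3 J1=0 J2=1
add link → L=4 J1=0 J2=1
add link → L=5 J1=0 J2=1
C@0,4 dof=2 J2 → L=5 J1=0 J2=2
P@0,3 dof=1 J1 → L=5 J1=1 J2=2
PS@1,0 dof=2 J2 → L=5 J1=1 J2=3
M=3(L−1)−2J1−J2=3·4−2·1−3=7

M = 7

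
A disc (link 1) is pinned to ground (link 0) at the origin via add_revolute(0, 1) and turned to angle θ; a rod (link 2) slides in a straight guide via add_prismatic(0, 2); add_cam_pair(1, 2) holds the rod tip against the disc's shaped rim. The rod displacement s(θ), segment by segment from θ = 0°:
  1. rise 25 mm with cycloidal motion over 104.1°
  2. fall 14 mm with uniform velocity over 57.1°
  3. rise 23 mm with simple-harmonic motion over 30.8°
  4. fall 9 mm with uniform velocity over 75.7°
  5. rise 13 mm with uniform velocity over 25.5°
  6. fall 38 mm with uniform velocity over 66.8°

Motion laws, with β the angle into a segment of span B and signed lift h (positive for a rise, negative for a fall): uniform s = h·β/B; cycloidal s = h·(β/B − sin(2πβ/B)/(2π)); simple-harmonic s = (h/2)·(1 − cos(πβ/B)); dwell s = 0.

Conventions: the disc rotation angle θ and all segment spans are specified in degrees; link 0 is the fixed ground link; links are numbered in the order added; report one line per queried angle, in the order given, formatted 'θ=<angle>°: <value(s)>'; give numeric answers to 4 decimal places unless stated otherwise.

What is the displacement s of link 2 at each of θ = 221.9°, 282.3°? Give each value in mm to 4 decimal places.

segment 1 (0° to 104.1°, cycloidal, h = 25) is passed completely: s = 0.0000 + (25) = 25.0000
segment 2 (104.1° to 161.2°, uniform, h = -14) is passed completely: s = 25.0000 + (-14) = 11.0000
segment 3 (161.2° to 192°, simple-harmonic, h = 23) is passed completely: s = 11.0000 + (23) = 34.0000
θ = 221.9° falls in segment 4 (192° to 267.7°, uniform, h = -9): β = 221.9 − 192 = 29.9°, B = 75.7°; Δs = -9·29.9/75.7 = -3.5548; s = 34.0000 − 3.5548 = 30.4452
segment 4 (192° to 267.7°, uniform, h = -9) is passed completely: s = 34.0000 + (-9) = 25.0000
θ = 282.3° falls in segment 5 (267.7° to 293.2°, uniform, h = 13): β = 282.3 − 267.7 = 14.6°, B = 25.5°; Δs = 13·14.6/25.5 = 7.4431; s = 25.0000 + 7.4431 = 32.4431

θ=221.9°: 30.4452
θ=282.3°: 32.4431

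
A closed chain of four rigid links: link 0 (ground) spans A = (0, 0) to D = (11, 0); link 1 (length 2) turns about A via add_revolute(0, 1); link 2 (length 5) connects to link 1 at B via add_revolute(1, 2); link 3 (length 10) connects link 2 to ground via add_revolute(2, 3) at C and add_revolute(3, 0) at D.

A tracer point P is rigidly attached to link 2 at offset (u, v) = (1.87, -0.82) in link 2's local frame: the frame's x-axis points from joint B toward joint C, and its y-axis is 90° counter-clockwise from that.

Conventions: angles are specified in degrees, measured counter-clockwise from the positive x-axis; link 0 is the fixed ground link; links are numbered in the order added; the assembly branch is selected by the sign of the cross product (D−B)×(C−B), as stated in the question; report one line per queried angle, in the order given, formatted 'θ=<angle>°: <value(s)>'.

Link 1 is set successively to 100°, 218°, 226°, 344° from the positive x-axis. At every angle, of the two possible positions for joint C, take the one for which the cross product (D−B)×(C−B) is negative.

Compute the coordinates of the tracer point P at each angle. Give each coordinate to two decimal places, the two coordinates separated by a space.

A=(0,0), D=(11.00,0)
θ=100°: B = A + 2.00·(cos100°, sin100°) = (-0.3473, 1.9696)
θ=100°: |BD| = 11.5170
θ=100°: circle(B,5.00) ∩ circle(D,10.00): a=2.5024, h=4.3287
θ=100°:   candidates: C₊=(2.8585,5.8066) cross=49.854; C₋=(1.3780,-2.7233) cross=-49.854
θ=100°:   branch - wants cross < 0 → take C=(1.3780,-2.7233) (cross=-49.854)
θ=100°: ex = (C−B)/|BC| = (0.3451,-0.9386); ey = (0.9386,0.3451)
θ=100°: P = B + 1.87·ex + -0.82·ey = (-0.4717,-0.0685)
θ=218°: B = A + 2.00·(cos218°, sin218°) = (-1.5760, -1.2313)
θ=218°: |BD| = 12.6362
θ=218°: circle(B,5.00) ∩ circle(D,10.00): a=3.3504, h=3.7114
θ=218°:   candidates: C₊=(1.3968,2.7889) cross=46.898; C₋=(2.1201,-4.5986) cross=-46.898
θ=218°:   branch - wants cross < 0 → take C=(2.1201,-4.5986) (cross=-46.898)
θ=218°: ex = (C−B)/|BC| = (0.7392,-0.6735); ey = (0.6735,0.7392)
θ=218°: P = B + 1.87·ex + -0.82·ey = (-0.7459,-3.0969)
θ=226°: B = A + 2.00·(cos226°, sin226°) = (-1.3893, -1.4387)
θ=226°: |BD| = 12.4726
θ=226°: circle(B,5.00) ∩ circle(D,10.00): a=3.2297, h=3.8170
θ=226°:   candidates: C₊=(1.3785,2.7253) cross=47.607; C₋=(2.2591,-4.8576) cross=-47.607
θ=226°:   branch - wants cross < 0 → take C=(2.2591,-4.8576) (cross=-47.607)
θ=226°: ex = (C−B)/|BC| = (0.7297,-0.6838); ey = (0.6838,0.7297)
θ=226°: P = B + 1.87·ex + -0.82·ey = (-0.5855,-3.3157)
θ=344°: B = A + 2.00·(cos344°, sin344°) = (1.9225, -0.5513)
θ=344°: |BD| = 9.0942
θ=344°: circle(B,5.00) ∩ circle(D,10.00): a=0.4236, h=4.9820
θ=344°:   candidates: C₊=(2.0433,4.4473) cross=45.308; C₋=(2.6473,-5.4985) cross=-45.308
θ=344°:   branch - wants cross < 0 → take C=(2.6473,-5.4985) (cross=-45.308)
θ=344°: ex = (C−B)/|BC| = (0.1450,-0.9894); ey = (0.9894,0.1450)
θ=344°: P = B + 1.87·ex + -0.82·ey = (1.3823,-2.5204)

θ=100°: -0.47 -0.07
θ=218°: -0.75 -3.10
θ=226°: -0.59 -3.32
θ=344°: 1.38 -2.52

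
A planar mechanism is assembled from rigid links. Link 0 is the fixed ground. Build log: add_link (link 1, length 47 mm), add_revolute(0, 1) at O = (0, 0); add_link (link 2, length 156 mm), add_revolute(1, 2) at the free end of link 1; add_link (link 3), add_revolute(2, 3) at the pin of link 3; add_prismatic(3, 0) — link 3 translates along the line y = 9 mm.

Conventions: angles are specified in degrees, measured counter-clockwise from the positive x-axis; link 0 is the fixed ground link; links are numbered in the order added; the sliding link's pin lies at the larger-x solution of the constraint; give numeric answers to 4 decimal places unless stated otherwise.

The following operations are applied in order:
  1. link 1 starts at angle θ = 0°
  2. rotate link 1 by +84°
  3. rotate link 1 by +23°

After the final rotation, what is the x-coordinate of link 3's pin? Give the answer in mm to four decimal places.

geometry: r = 47 mm, L = 156 mm, e = 9 mm; θ starts at 0°
rotate link 1 by +84°: θ ← 0° +84° = 84°
rotate link 1 by +23°: θ ← 84° +23° = 107°
crank pin P = (r cos θ, r sin θ) = (-13.741470, 44.946324)
h = r sin θ − e = 44.946324 − 9 = 35.946324
x = r cos θ + √(L² − h²) = -13.741470 + 151.802048 = 138.060578

138.0606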